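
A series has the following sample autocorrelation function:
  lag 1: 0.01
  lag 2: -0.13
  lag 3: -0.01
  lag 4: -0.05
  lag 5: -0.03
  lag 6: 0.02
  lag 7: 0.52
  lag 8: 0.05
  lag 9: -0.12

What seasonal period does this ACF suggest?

The largest autocorrelation is r_7 = 0.52; the remaining lags stay at or below 0.05.
The dominant spike at lag 7 indicates a seasonal period of 7.

7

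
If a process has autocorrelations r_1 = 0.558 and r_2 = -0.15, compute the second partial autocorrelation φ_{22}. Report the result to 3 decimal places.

-0.670

φ_{22} = (r_2 − r_1²) / (1 − r_1²)
r_1² = (0.558)² = 0.311364
Numerator = -0.15 − 0.3114 = -0.4614; denominator = 1 − 0.3114 = 0.6886
φ_{22} = -0.4614 / 0.6886 = -0.670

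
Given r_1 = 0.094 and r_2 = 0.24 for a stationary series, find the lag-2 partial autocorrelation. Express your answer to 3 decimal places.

0.233

φ_{22} = (r_2 − r_1²) / (1 − r_1²)
r_1² = (0.094)² = 0.008836
Numerator = 0.24 − 0.0088 = 0.2312; denominator = 1 − 0.0088 = 0.9912
φ_{22} = 0.2312 / 0.9912 = 0.233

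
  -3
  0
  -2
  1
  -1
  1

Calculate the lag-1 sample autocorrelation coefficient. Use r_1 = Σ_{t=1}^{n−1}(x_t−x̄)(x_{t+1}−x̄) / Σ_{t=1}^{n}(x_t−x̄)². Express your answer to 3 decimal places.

-0.433

Mean x̄ = (-3 + 0 − 2 + 1 − 1 + 1)/6 = -0.6667
Deviations from mean: -2.3333, 0.6667, -1.3333, 1.6667, -0.3333, 1.6667
Numerator Σ_{t=1}^{5}(x_t−x̄)(x_{t+1}−x̄) = -5.7778
Denominator Σ(x_t−x̄)² = 13.3333
r_1 = -5.7778 / 13.3333 = -0.433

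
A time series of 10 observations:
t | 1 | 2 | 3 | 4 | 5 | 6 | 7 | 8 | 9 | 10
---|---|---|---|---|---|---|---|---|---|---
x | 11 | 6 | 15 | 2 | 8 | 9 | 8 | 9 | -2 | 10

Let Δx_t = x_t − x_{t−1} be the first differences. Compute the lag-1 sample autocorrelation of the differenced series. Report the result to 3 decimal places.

First differences Δx: -5, 9, -13, 6, 1, -1, 1, -11, 12
Mean of differences = -0.1111
Numerator Σ(Δx_t−Δx̄)(Δx_{t+1}−Δx̄) = -379.9012
Denominator Σ(Δx_t−Δx̄)² = 578.8889
r_1(Δx) = -379.9012 / 578.8889 = -0.656

-0.656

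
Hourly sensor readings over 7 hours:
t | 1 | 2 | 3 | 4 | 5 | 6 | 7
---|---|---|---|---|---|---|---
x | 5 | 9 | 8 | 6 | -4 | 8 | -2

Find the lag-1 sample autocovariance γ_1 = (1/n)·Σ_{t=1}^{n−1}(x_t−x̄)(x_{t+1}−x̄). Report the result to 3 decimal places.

Mean x̄ = (5 + 9 + 8 + 6 − 4 + 8 − 2)/7 = 4.2857
Deviations: 0.7143, 4.7143, 3.7143, 1.7143, -8.2857, 3.7143, -6.2857
Σ_{t=1}^{6}(x_t−x̄)(x_{t+1}−x̄) = -41.0816
γ_1 = -41.0816 / 7 = -5.869

-5.869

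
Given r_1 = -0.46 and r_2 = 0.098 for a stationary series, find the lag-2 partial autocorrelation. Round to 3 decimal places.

φ_{22} = (r_2 − r_1²) / (1 − r_1²)
r_1² = (-0.46)² = 0.2116
Numerator = 0.098 − 0.2116 = -0.1136; denominator = 1 − 0.2116 = 0.7884
φ_{22} = -0.1136 / 0.7884 = -0.144

-0.144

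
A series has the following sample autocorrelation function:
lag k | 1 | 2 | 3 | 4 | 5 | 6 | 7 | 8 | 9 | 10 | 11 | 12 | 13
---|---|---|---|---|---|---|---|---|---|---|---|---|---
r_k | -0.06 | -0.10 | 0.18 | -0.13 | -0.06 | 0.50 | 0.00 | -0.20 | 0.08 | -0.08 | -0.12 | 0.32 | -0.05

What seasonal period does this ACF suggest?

The largest autocorrelation is r_6 = 0.50, with a weaker echo at lag 12 (0.32); the remaining lags stay at or below 0.18.
The dominant spike at lag 6 indicates a seasonal period of 6.

6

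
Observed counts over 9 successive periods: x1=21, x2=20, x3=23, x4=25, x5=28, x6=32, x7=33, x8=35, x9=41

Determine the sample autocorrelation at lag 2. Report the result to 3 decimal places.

0.344

Mean x̄ = (21 + 20 + 23 + 25 + 28 + 32 + 33 + 35 + 41)/9 = 28.6667
Σ(x_t−x̄)(x_{t+2}−x̄) = (43.4444) + (31.7778) + (3.7778) + (-12.2222) + (-2.8889) + (21.1111) + (53.4444) = 138.4444
Denominator Σ(x_t−x̄)² = 402.0000
r_2 = 138.4444 / 402.0000 = 0.344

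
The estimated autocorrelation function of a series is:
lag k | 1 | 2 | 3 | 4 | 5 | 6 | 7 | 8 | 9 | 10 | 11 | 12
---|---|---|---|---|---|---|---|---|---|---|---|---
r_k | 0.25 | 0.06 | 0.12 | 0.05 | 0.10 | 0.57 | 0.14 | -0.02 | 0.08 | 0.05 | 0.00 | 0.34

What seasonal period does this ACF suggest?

The largest autocorrelation is r_6 = 0.57, with a weaker echo at lag 12 (0.34); the remaining lags stay at or below 0.25. The elevated value at lag 1 (0.25), dropping to 0.06 at lag 2, reflects decaying short-term dependence rather than seasonality.
The dominant spike at lag 6 indicates a seasonal period of 6.

6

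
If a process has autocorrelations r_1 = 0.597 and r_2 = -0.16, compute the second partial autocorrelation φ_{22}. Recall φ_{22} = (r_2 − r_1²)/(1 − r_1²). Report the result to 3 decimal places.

φ_{22} = (r_2 − r_1²) / (1 − r_1²)
r_1² = (0.597)² = 0.356409
Numerator = -0.16 − 0.3564 = -0.5164; denominator = 1 − 0.3564 = 0.6436
φ_{22} = -0.5164 / 0.6436 = -0.802

-0.802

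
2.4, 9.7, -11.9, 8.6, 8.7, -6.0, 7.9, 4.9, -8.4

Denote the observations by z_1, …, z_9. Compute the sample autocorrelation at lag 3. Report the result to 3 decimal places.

0.554

Mean z̄ = (2.4 + 9.7 − 11.9 + 8.6 + 8.7 − 6.0 + 7.9 + 4.9 − 8.4)/9 = 1.7667
Σ(z_t−z̄)(z_{t+3}−z̄) = (4.3278) + (55.0044) + (106.1444) + (41.9111) + (21.7244) + (78.9611) = 308.0733
Denominator Σ(z_t−z̄)² = 556.0000
r_3 = 308.0733 / 556.0000 = 0.554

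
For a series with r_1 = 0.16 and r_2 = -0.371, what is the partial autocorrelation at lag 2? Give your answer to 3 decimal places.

φ_{22} = (r_2 − r_1²) / (1 − r_1²)
r_1² = (0.16)² = 0.0256
Numerator = -0.371 − 0.0256 = -0.3966; denominator = 1 − 0.0256 = 0.9744
φ_{22} = -0.3966 / 0.9744 = -0.407

-0.407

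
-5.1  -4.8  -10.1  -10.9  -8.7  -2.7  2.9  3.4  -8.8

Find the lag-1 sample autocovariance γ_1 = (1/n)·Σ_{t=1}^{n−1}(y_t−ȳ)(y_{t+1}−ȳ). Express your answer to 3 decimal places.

10.543

Mean ȳ = (-5.1 − 4.8 − 10.1 − 10.9 − 8.7 − 2.7 + 2.9 + 3.4 − 8.8)/9 = -4.9778
Σ_{t=1}^{8}(y_t−ȳ)(y_{t+1}−ȳ) = 94.8884
γ_1 = 94.8884 / 9 = 10.543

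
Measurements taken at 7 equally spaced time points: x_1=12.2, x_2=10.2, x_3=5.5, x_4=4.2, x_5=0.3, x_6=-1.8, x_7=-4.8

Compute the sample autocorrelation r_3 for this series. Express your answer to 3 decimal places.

Mean x̄ = (12.2 + 10.2 + 5.5 + 4.2 + 0.3 − 1.8 − 4.8)/7 = 3.6857
Deviations from mean: 8.5143, 6.5143, 1.8143, 0.5143, -3.3857, -5.4857, -8.4857
Numerator Σ_{t=1}^{4}(x_t−x̄)(x_{t+3}−x̄) = -31.9935
Denominator Σ(x_t−x̄)² = 232.0486
r_3 = -31.9935 / 232.0486 = -0.138

-0.138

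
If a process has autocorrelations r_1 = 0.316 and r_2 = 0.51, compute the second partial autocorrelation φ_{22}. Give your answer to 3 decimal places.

φ_{22} = (r_2 − r_1²) / (1 − r_1²)
r_1² = (0.316)² = 0.099856
Numerator = 0.51 − 0.0999 = 0.4101; denominator = 1 − 0.0999 = 0.9001
φ_{22} = 0.4101 / 0.9001 = 0.456

0.456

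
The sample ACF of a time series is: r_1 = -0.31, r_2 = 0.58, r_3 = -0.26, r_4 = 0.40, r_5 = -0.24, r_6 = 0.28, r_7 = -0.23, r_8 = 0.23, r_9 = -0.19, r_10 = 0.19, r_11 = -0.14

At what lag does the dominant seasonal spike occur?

The largest autocorrelation is r_2 = 0.58, with weaker echoes at lags 4 (0.40), 6 (0.28), 8 (0.23) and 10 (0.19); the remaining lags stay at or below -0.14.
The dominant spike at lag 2 indicates a seasonal period of 2.

2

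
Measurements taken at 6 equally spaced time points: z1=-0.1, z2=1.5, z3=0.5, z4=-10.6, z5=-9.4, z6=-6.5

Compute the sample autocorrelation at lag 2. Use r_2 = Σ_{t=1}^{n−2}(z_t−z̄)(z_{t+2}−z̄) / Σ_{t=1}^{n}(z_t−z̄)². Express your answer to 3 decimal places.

Mean z̄ = (-0.1 + 1.5 + 0.5 − 10.6 − 9.4 − 6.5)/6 = -4.1000
Deviations from mean: 4.0000, 5.6000, 4.6000, -6.5000, -5.3000, -2.4000
Numerator Σ_{t=1}^{4}(z_t−z̄)(z_{t+2}−z̄) = -26.7800
Denominator Σ(z_t−z̄)² = 144.6200
r_2 = -26.7800 / 144.6200 = -0.185

-0.185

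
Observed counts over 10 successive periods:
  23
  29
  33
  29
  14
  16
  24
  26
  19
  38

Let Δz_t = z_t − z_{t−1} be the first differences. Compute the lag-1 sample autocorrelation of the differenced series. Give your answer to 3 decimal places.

-0.084

First differences Δz: 6, 4, -4, -15, 2, 8, 2, -7, 19
Mean of differences = 1.6667
Numerator Σ(Δz_t−Δz̄)(Δz_{t+1}−Δz̄) = -63.1111
Denominator Σ(Δz_t−Δz̄)² = 750.0000
r_1(Δz) = -63.1111 / 750.0000 = -0.084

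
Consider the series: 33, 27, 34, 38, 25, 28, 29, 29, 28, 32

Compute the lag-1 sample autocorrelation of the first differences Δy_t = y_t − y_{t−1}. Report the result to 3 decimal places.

-0.357

First differences Δy: -6, 7, 4, -13, 3, 1, 0, -1, 4
Mean of differences = -0.1111
Numerator Σ(Δy_t−Δȳ)(Δy_{t+1}−Δȳ) = -105.9012
Denominator Σ(Δy_t−Δȳ)² = 296.8889
r_1(Δy) = -105.9012 / 296.8889 = -0.357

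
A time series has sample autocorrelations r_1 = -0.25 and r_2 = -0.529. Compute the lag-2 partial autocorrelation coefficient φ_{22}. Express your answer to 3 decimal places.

-0.631

φ_{22} = (r_2 − r_1²) / (1 − r_1²)
r_1² = (-0.25)² = 0.0625
Numerator = -0.529 − 0.0625 = -0.5915; denominator = 1 − 0.0625 = 0.9375
φ_{22} = -0.5915 / 0.9375 = -0.631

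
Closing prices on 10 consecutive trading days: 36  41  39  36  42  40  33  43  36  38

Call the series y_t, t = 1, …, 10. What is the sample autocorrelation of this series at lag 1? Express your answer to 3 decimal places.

-0.581

Mean ȳ = (36 + 41 + 39 + 36 + 42 + 40 + 33 + 43 + 36 + 38)/10 = 38.4000
Numerator Σ_{t=1}^{9}(y_t−ȳ)(y_{t+1}−ȳ) = -52.5600
Denominator Σ(y_t−ȳ)² = 90.4000
r_1 = -52.5600 / 90.4000 = -0.581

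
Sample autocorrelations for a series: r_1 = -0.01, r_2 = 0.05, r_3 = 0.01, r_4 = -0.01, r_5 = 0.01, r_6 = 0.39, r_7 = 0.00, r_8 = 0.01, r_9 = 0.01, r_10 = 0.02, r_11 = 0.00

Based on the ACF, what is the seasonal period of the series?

6

The largest autocorrelation is r_6 = 0.39; the remaining lags stay at or below 0.05.
The dominant spike at lag 6 indicates a seasonal period of 6.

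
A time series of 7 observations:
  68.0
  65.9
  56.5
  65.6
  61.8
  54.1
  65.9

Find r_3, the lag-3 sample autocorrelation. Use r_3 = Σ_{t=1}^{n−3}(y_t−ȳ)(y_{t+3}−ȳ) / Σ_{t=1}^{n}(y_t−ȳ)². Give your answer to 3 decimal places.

0.444

Mean ȳ = (68.0 + 65.9 + 56.5 + 65.6 + 61.8 + 54.1 + 65.9)/7 = 62.5429
Σ(y_t−ȳ)(y_{t+3}−ȳ) = (16.6833) + (-2.4939) + (51.0190) + (10.2633) = 75.4716
Denominator Σ(y_t−ȳ)² = 170.0171
r_3 = 75.4716 / 170.0171 = 0.444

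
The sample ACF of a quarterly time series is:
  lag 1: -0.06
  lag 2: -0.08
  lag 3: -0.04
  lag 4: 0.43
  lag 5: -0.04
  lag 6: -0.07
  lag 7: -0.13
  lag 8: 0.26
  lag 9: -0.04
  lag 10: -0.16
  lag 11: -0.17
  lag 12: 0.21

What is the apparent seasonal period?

The largest autocorrelation is r_4 = 0.43, with weaker echoes at lags 8 (0.26) and 12 (0.21); the remaining lags stay at or below -0.04.
The dominant spike at lag 4 indicates a seasonal period of 4.

4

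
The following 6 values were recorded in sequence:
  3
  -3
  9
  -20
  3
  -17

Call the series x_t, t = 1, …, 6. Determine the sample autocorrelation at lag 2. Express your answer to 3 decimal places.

0.539

Mean x̄ = (3 − 3 + 9 − 20 + 3 − 17)/6 = -4.1667
Deviations from mean: 7.1667, 1.1667, 13.1667, -15.8333, 7.1667, -12.8333
Numerator Σ_{t=1}^{4}(x_t−x̄)(x_{t+2}−x̄) = 373.4444
Denominator Σ(x_t−x̄)² = 692.8333
r_2 = 373.4444 / 692.8333 = 0.539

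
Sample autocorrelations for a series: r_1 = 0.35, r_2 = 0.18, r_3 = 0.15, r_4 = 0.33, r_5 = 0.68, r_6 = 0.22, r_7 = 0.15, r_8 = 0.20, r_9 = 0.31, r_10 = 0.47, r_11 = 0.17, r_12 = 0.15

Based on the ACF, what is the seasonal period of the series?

5

The largest autocorrelation is r_5 = 0.68, with a weaker echo at lag 10 (0.47); the remaining lags stay at or below 0.35. The elevated value at lag 1 (0.35), dropping to 0.18 at lag 2, reflects decaying short-term dependence rather than seasonality.
The dominant spike at lag 5 indicates a seasonal period of 5.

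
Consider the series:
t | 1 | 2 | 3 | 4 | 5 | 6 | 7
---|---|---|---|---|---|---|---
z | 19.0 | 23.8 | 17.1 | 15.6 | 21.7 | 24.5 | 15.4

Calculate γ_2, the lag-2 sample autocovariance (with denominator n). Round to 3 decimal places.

-7.005

Mean z̄ = (19.0 + 23.8 + 17.1 + 15.6 + 21.7 + 24.5 + 15.4)/7 = 19.5857
Σ_{t=1}^{5}(z_t−z̄)(z_{t+2}−z̄) = -49.0333
γ_2 = -49.0333 / 7 = -7.005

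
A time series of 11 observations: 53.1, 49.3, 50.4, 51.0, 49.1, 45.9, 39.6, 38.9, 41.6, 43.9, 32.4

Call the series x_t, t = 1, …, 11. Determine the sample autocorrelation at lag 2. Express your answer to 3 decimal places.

0.339

Mean x̄ = (53.1 + 49.3 + 50.4 + 51.0 + 49.1 + 45.9 + 39.6 + 38.9 + 41.6 + 43.9 + 32.4)/11 = 45.0182
Numerator Σ_{t=1}^{9}(x_t−x̄)(x_{t+2}−x̄) = 137.3321
Denominator Σ(x_t−x̄)² = 404.7764
r_2 = 137.3321 / 404.7764 = 0.339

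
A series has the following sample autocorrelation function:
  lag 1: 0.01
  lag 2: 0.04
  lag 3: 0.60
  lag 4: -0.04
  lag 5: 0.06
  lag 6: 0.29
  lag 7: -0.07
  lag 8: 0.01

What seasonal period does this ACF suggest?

3

The largest autocorrelation is r_3 = 0.60, with a weaker echo at lag 6 (0.29); the remaining lags stay at or below 0.06.
The dominant spike at lag 3 indicates a seasonal period of 3.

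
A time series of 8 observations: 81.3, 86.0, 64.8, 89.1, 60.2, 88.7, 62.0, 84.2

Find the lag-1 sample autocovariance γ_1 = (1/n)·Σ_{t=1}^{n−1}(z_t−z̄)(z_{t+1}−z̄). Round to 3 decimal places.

-112.705

Mean z̄ = (81.3 + 86.0 + 64.8 + 89.1 + 60.2 + 88.7 + 62.0 + 84.2)/8 = 77.0375
Deviations: 4.2625, 8.9625, -12.2375, 12.0625, -16.8375, 11.6625, -15.0375, 7.1625
Σ_{t=1}^{7}(z_t−z̄)(z_{t+1}−z̄) = -901.6414
γ_1 = -901.6414 / 8 = -112.705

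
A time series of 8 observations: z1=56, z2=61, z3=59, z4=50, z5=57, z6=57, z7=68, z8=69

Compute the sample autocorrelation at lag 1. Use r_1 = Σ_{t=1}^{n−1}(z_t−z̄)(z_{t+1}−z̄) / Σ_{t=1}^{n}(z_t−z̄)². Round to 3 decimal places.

Mean z̄ = (56 + 61 + 59 + 50 + 57 + 57 + 68 + 69)/8 = 59.6250
Σ(z_t−z̄)(z_{t+1}−z̄) = (-4.9844) + (-0.8594) + (6.0156) + (25.2656) + (6.8906) + (-21.9844) + (78.5156) = 88.8594
Denominator Σ(z_t−z̄)² = 279.8750
r_1 = 88.8594 / 279.8750 = 0.317

0.317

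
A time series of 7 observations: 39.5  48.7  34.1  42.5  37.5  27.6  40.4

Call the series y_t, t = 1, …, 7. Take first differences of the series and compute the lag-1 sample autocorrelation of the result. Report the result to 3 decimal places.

First differences Δy: 9.2, -14.6, 8.4, -5.0, -9.9, 12.8
Mean of differences = 0.1500
Numerator Σ(Δy_t−Δȳ)(Δy_{t+1}−Δȳ) = -373.0375
Denominator Σ(Δy_t−Δȳ)² = 655.0750
r_1(Δy) = -373.0375 / 655.0750 = -0.569

-0.569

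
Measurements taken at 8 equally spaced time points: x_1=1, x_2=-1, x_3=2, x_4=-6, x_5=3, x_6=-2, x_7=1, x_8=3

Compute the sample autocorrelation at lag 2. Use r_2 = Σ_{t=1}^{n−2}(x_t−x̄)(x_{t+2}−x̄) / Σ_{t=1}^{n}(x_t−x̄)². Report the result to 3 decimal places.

Mean x̄ = (1 − 1 + 2 − 6 + 3 − 2 + 1 + 3)/8 = 0.1250
Deviations from mean: 0.8750, -1.1250, 1.8750, -6.1250, 2.8750, -2.1250, 0.8750, 2.8750
Numerator Σ_{t=1}^{6}(x_t−x̄)(x_{t+2}−x̄) = 23.3438
Denominator Σ(x_t−x̄)² = 64.8750
r_2 = 23.3438 / 64.8750 = 0.360

0.360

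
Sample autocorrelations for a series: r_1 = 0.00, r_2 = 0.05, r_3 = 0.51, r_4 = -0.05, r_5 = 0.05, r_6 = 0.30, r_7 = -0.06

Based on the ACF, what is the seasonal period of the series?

3

The largest autocorrelation is r_3 = 0.51, with a weaker echo at lag 6 (0.30); the remaining lags stay at or below 0.05.
The dominant spike at lag 3 indicates a seasonal period of 3.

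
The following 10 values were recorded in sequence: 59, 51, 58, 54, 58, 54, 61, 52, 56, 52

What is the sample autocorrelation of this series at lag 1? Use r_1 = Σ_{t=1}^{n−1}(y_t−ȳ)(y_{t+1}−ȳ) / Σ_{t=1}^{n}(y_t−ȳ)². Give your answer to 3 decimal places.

-0.663

Mean ȳ = (59 + 51 + 58 + 54 + 58 + 54 + 61 + 52 + 56 + 52)/10 = 55.5000
Numerator Σ_{t=1}^{9}(y_t−ȳ)(y_{t+1}−ȳ) = -69.2500
Denominator Σ(y_t−ȳ)² = 104.5000
r_1 = -69.2500 / 104.5000 = -0.663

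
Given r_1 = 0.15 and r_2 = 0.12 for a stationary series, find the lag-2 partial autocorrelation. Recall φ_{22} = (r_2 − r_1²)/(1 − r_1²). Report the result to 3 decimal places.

0.100

φ_{22} = (r_2 − r_1²) / (1 − r_1²)
r_1² = (0.15)² = 0.0225
Numerator = 0.12 − 0.0225 = 0.0975; denominator = 1 − 0.0225 = 0.9775
φ_{22} = 0.0975 / 0.9775 = 0.100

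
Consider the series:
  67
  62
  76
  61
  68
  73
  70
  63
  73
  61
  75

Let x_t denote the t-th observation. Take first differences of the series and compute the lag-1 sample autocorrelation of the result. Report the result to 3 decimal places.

-0.694

First differences Δx: -5, 14, -15, 7, 5, -3, -7, 10, -12, 14
Mean of differences = 0.8000
Numerator Σ(Δx_t−Δx̄)(Δx_{t+1}−Δx̄) = -701.8400
Denominator Σ(Δx_t−Δx̄)² = 1011.6000
r_1(Δx) = -701.8400 / 1011.6000 = -0.694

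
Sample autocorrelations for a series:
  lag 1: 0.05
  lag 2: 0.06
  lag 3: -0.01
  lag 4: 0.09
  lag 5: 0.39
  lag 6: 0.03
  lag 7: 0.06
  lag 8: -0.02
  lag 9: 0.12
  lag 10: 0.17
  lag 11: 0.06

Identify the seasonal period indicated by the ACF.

The largest autocorrelation is r_5 = 0.39, with a weaker echo at lag 10 (0.17); the remaining lags stay at or below 0.12.
The dominant spike at lag 5 indicates a seasonal period of 5.

5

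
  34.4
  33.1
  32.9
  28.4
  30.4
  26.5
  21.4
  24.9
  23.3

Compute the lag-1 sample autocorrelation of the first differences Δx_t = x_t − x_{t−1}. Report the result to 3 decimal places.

-0.488

First differences Δx: -1.3, -0.2, -4.5, 2.0, -3.9, -5.1, 3.5, -1.6
Mean of differences = -1.3875
Numerator Σ(Δx_t−Δx̄)(Δx_{t+1}−Δx̄) = -32.5027
Denominator Σ(Δx_t−Δx̄)² = 66.6088
r_1(Δx) = -32.5027 / 66.6088 = -0.488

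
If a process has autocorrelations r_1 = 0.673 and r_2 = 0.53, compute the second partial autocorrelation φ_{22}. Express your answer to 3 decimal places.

φ_{22} = (r_2 − r_1²) / (1 − r_1²)
r_1² = (0.673)² = 0.452929
Numerator = 0.53 − 0.4529 = 0.0771; denominator = 1 − 0.4529 = 0.5471
φ_{22} = 0.0771 / 0.5471 = 0.141

0.141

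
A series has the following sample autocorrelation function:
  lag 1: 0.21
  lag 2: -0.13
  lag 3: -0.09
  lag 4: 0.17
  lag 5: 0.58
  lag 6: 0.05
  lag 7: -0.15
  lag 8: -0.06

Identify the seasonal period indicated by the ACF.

The largest autocorrelation is r_5 = 0.58; the remaining lags stay at or below 0.21.
The dominant spike at lag 5 indicates a seasonal period of 5.

5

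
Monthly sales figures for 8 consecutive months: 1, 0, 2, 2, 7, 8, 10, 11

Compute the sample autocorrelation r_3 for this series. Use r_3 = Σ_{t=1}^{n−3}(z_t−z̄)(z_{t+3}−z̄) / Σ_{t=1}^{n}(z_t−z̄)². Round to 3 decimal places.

-0.075

Mean z̄ = (1 + 0 + 2 + 2 + 7 + 8 + 10 + 11)/8 = 5.1250
Σ(z_t−z̄)(z_{t+3}−z̄) = (12.8906) + (-9.6094) + (-8.9844) + (-15.2344) + (11.0156) = -9.9219
Denominator Σ(z_t−z̄)² = 132.8750
r_3 = -9.9219 / 132.8750 = -0.075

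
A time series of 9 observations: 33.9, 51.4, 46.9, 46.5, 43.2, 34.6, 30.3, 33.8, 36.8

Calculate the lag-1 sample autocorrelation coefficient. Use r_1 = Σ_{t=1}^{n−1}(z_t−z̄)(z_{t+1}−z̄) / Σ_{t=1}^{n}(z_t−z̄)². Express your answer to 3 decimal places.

Mean z̄ = (33.9 + 51.4 + 46.9 + 46.5 + 43.2 + 34.6 + 30.3 + 33.8 + 36.8)/9 = 39.7111
Numerator Σ_{t=1}^{8}(z_t−z̄)(z_{t+1}−z̄) = 191.7021
Denominator Σ(z_t−z̄)² = 438.4489
r_1 = 191.7021 / 438.4489 = 0.437

0.437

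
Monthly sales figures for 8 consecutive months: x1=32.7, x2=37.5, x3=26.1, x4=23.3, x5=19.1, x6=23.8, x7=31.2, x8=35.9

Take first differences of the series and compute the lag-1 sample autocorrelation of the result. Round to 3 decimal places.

First differences Δx: 4.8, -11.4, -2.8, -4.2, 4.7, 7.4, 4.7
Mean of differences = 0.4571
Numerator Σ(Δx_t−Δx̄)(Δx_{t+1}−Δx̄) = 41.4510
Denominator Σ(Δx_t−Δx̄)² = 275.9571
r_1(Δx) = 41.4510 / 275.9571 = 0.150

0.150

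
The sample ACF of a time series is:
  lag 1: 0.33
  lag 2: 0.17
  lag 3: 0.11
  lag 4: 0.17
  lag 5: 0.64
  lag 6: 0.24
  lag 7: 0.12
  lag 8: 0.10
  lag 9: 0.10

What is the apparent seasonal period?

5

The largest autocorrelation is r_5 = 0.64; the remaining lags stay at or below 0.33. The elevated value at lag 1 (0.33), dropping to 0.17 at lag 2, reflects decaying short-term dependence rather than seasonality.
The dominant spike at lag 5 indicates a seasonal period of 5.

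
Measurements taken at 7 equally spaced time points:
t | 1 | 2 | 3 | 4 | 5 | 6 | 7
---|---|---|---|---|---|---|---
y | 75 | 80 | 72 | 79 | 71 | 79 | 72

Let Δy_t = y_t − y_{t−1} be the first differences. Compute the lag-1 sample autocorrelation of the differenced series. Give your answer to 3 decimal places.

First differences Δy: 5, -8, 7, -8, 8, -7
Mean of differences = -0.5000
Numerator Σ(Δy_t−Δȳ)(Δy_{t+1}−Δȳ) = -272.7500
Denominator Σ(Δy_t−Δȳ)² = 313.5000
r_1(Δy) = -272.7500 / 313.5000 = -0.870

-0.870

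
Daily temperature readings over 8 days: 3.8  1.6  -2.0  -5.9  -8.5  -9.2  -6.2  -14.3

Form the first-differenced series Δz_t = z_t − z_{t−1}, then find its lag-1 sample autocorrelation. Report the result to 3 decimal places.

-0.284

First differences Δz: -2.2, -3.6, -3.9, -2.6, -0.7, 3.0, -8.1
Mean of differences = -2.5857
Numerator Σ(Δz_t−Δz̄)(Δz_{t+1}−Δz̄) = -19.3345
Denominator Σ(Δz_t−Δz̄)² = 68.0686
r_1(Δz) = -19.3345 / 68.0686 = -0.284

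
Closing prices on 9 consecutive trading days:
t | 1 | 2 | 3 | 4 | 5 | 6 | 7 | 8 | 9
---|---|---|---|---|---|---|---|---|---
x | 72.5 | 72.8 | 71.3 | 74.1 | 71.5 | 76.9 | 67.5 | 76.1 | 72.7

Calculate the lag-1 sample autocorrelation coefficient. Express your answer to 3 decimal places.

-0.789

Mean x̄ = (72.5 + 72.8 + 71.3 + 74.1 + 71.5 + 76.9 + 67.5 + 76.1 + 72.7)/9 = 72.8222
Numerator Σ_{t=1}^{8}(x_t−x̄)(x_{t+1}−x̄) = -48.5338
Denominator Σ(x_t−x̄)² = 61.5156
r_1 = -48.5338 / 61.5156 = -0.789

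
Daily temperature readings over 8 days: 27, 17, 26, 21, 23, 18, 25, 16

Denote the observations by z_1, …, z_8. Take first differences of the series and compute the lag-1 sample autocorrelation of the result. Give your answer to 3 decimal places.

-0.699

First differences Δz: -10, 9, -5, 2, -5, 7, -9
Mean of differences = -1.5714
Numerator Σ(Δz_t−Δz̄)(Δz_{t+1}−Δz̄) = -242.8980
Denominator Σ(Δz_t−Δz̄)² = 347.7143
r_1(Δz) = -242.8980 / 347.7143 = -0.699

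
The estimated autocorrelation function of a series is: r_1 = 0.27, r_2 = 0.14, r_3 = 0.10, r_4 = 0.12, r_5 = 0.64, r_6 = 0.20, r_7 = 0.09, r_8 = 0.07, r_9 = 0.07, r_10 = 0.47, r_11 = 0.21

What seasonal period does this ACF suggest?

5

The largest autocorrelation is r_5 = 0.64, with a weaker echo at lag 10 (0.47); the remaining lags stay at or below 0.27. The elevated value at lag 1 (0.27), dropping to 0.14 at lag 2, reflects decaying short-term dependence rather than seasonality.
The dominant spike at lag 5 indicates a seasonal period of 5.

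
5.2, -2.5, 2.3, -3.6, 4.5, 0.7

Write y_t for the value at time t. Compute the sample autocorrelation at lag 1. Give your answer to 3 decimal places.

Mean ȳ = (5.2 − 2.5 + 2.3 − 3.6 + 4.5 + 0.7)/6 = 1.1000
Numerator Σ_{t=1}^{5}(y_t−ȳ)(y_{t+1}−ȳ) = -42.0600
Denominator Σ(y_t−ȳ)² = 65.0200
r_1 = -42.0600 / 65.0200 = -0.647

-0.647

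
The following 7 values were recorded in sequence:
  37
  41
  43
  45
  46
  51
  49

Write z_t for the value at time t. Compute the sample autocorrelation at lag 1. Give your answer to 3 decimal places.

Mean z̄ = (37 + 41 + 43 + 45 + 46 + 51 + 49)/7 = 44.5714
Numerator Σ_{t=1}^{6}(z_t−z̄)(z_{t+1}−z̄) = 70.2449
Denominator Σ(z_t−z̄)² = 135.7143
r_1 = 70.2449 / 135.7143 = 0.518

0.518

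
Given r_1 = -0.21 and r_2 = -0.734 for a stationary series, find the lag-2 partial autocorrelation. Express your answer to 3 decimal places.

-0.814

φ_{22} = (r_2 − r_1²) / (1 − r_1²)
r_1² = (-0.21)² = 0.0441
Numerator = -0.734 − 0.0441 = -0.7781; denominator = 1 − 0.0441 = 0.9559
φ_{22} = -0.7781 / 0.9559 = -0.814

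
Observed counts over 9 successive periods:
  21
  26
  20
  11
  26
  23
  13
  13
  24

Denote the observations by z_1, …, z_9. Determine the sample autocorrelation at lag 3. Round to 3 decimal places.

Mean z̄ = (21 + 26 + 20 + 11 + 26 + 23 + 13 + 13 + 24)/9 = 19.6667
Numerator Σ_{t=1}^{6}(z_t−z̄)(z_{t+3}−z̄) = 59.6667
Denominator Σ(z_t−z̄)² = 276.0000
r_3 = 59.6667 / 276.0000 = 0.216

0.216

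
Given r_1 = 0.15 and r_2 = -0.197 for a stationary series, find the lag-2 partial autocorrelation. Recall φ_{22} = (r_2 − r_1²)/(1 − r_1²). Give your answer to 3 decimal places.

φ_{22} = (r_2 − r_1²) / (1 − r_1²)
r_1² = (0.15)² = 0.0225
Numerator = -0.197 − 0.0225 = -0.2195; denominator = 1 − 0.0225 = 0.9775
φ_{22} = -0.2195 / 0.9775 = -0.225

-0.225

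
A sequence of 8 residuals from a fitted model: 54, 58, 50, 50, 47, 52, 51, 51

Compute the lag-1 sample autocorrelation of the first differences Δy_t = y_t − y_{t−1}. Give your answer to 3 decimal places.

-0.485

First differences Δy: 4, -8, 0, -3, 5, -1, 0
Mean of differences = -0.4286
Numerator Σ(Δy_t−Δȳ)(Δy_{t+1}−Δȳ) = -55.1837
Denominator Σ(Δy_t−Δȳ)² = 113.7143
r_1(Δy) = -55.1837 / 113.7143 = -0.485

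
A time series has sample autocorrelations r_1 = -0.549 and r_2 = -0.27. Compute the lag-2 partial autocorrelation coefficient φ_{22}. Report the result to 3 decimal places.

φ_{22} = (r_2 − r_1²) / (1 − r_1²)
r_1² = (-0.549)² = 0.301401
Numerator = -0.27 − 0.3014 = -0.5714; denominator = 1 − 0.3014 = 0.6986
φ_{22} = -0.5714 / 0.6986 = -0.818

-0.818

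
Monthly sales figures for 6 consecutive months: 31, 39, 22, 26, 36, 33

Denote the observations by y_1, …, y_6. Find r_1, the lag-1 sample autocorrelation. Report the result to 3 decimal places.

-0.211

Mean ȳ = (31 + 39 + 22 + 26 + 36 + 33)/6 = 31.1667
Deviations from mean: -0.1667, 7.8333, -9.1667, -5.1667, 4.8333, 1.8333
Σ(y_t−ȳ)(y_{t+1}−ȳ) = (-1.3056) + (-71.8056) + (47.3611) + (-24.9722) + (8.8611) = -41.8611
Denominator Σ(y_t−ȳ)² = 198.8333
r_1 = -41.8611 / 198.8333 = -0.211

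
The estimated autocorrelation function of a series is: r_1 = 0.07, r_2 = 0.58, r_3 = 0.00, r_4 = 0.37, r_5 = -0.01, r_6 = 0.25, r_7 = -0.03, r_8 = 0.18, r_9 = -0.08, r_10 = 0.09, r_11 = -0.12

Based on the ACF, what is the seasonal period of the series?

2

The largest autocorrelation is r_2 = 0.58, with weaker echoes at lags 4 (0.37), 6 (0.25) and 8 (0.18); the remaining lags stay at or below 0.09.
The dominant spike at lag 2 indicates a seasonal period of 2.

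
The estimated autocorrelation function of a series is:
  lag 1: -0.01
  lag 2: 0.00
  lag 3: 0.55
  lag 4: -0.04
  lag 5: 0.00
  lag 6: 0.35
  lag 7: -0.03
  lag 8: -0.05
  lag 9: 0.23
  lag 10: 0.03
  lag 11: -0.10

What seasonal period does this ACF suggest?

The largest autocorrelation is r_3 = 0.55, with weaker echoes at lags 6 (0.35) and 9 (0.23); the remaining lags stay at or below 0.03.
The dominant spike at lag 3 indicates a seasonal period of 3.

3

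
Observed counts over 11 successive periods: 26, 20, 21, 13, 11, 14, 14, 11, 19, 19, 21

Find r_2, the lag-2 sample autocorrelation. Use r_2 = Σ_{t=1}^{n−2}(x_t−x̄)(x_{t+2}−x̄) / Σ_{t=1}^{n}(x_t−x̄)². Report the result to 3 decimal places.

0.173

Mean x̄ = (26 + 20 + 21 + 13 + 11 + 14 + 14 + 11 + 19 + 19 + 21)/11 = 17.1818
Numerator Σ_{t=1}^{9}(x_t−x̄)(x_{t+2}−x̄) = 40.8430
Denominator Σ(x_t−x̄)² = 235.6364
r_2 = 40.8430 / 235.6364 = 0.173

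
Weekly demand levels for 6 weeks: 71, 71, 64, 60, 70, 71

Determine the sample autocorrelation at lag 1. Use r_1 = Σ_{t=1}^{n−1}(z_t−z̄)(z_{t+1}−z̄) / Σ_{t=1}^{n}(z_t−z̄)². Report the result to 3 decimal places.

0.161

Mean z̄ = (71 + 71 + 64 + 60 + 70 + 71)/6 = 67.8333
Deviations from mean: 3.1667, 3.1667, -3.8333, -7.8333, 2.1667, 3.1667
Numerator Σ_{t=1}^{5}(z_t−z̄)(z_{t+1}−z̄) = 17.8056
Denominator Σ(z_t−z̄)² = 110.8333
r_1 = 17.8056 / 110.8333 = 0.161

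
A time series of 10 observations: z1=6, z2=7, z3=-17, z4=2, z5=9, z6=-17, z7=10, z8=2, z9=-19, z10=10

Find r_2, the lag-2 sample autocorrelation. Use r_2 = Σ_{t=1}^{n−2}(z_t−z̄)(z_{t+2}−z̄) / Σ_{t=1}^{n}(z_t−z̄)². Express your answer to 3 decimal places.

Mean z̄ = (6 + 7 − 17 + 2 + 9 − 17 + 10 + 2 − 19 + 10)/10 = -0.7000
Numerator Σ_{t=1}^{8}(z_t−z̄)(z_{t+2}−z̄) = -397.6800
Denominator Σ(z_t−z̄)² = 1308.1000
r_2 = -397.6800 / 1308.1000 = -0.304

-0.304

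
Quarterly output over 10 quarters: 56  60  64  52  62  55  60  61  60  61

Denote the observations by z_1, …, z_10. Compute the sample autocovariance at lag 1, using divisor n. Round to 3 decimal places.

-6.421

Mean z̄ = (56 + 60 + 64 + 52 + 62 + 55 + 60 + 61 + 60 + 61)/10 = 59.1000
Σ_{t=1}^{9}(z_t−z̄)(z_{t+1}−z̄) = -64.2100
γ_1 = -64.2100 / 10 = -6.421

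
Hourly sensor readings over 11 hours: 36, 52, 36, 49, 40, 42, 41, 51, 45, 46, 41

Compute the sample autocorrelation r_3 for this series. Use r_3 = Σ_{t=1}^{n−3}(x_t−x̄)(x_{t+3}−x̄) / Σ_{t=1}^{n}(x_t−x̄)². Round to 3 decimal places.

Mean x̄ = (36 + 52 + 36 + 49 + 40 + 42 + 41 + 51 + 45 + 46 + 41)/11 = 43.5455
Numerator Σ_{t=1}^{8}(x_t−x̄)(x_{t+3}−x̄) = -127.2562
Denominator Σ(x_t−x̄)² = 306.7273
r_3 = -127.2562 / 306.7273 = -0.415

-0.415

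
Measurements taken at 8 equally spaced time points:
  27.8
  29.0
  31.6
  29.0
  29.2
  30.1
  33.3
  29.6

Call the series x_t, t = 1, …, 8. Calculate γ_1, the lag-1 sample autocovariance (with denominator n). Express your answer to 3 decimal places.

-0.145

Mean x̄ = (27.8 + 29.0 + 31.6 + 29.0 + 29.2 + 30.1 + 33.3 + 29.6)/8 = 29.9500
Deviations: -2.1500, -0.9500, 1.6500, -0.9500, -0.7500, 0.1500, 3.3500, -0.3500
Σ_{t=1}^{7}(x_t−x̄)(x_{t+1}−x̄) = -1.1625
γ_1 = -1.1625 / 8 = -0.145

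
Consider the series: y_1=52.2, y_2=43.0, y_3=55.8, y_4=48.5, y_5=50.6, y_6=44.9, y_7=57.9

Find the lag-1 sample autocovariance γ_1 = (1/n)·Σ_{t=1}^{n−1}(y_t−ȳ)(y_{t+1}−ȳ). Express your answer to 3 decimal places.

Mean ȳ = (52.2 + 43.0 + 55.8 + 48.5 + 50.6 + 44.9 + 57.9)/7 = 50.4143
Σ_{t=1}^{6}(y_t−ȳ)(y_{t+1}−ȳ) = -106.1388
γ_1 = -106.1388 / 7 = -15.163

-15.163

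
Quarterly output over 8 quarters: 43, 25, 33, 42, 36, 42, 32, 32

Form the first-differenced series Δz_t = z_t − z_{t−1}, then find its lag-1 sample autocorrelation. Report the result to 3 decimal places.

-0.342

First differences Δz: -18, 8, 9, -6, 6, -10, 0
Mean of differences = -1.5714
Numerator Σ(Δz_t−Δz̄)(Δz_{t+1}−Δz̄) = -213.4694
Denominator Σ(Δz_t−Δz̄)² = 623.7143
r_1(Δz) = -213.4694 / 623.7143 = -0.342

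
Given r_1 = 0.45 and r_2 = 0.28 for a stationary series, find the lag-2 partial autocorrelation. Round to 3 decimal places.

φ_{22} = (r_2 − r_1²) / (1 − r_1²)
r_1² = (0.45)² = 0.2025
Numerator = 0.28 − 0.2025 = 0.0775; denominator = 1 − 0.2025 = 0.7975
φ_{22} = 0.0775 / 0.7975 = 0.097

0.097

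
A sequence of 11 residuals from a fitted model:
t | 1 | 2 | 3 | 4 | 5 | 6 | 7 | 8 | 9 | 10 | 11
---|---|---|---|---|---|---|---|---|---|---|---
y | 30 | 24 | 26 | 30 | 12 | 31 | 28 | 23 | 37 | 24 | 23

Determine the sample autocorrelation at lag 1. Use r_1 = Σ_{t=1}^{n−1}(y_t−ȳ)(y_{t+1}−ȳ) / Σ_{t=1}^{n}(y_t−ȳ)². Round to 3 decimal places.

Mean ȳ = (30 + 24 + 26 + 30 + 12 + 31 + 28 + 23 + 37 + 24 + 23)/11 = 26.1818
Numerator Σ_{t=1}^{10}(y_t−ȳ)(y_{t+1}−ȳ) = -179.2149
Denominator Σ(y_t−ȳ)² = 403.6364
r_1 = -179.2149 / 403.6364 = -0.444

-0.444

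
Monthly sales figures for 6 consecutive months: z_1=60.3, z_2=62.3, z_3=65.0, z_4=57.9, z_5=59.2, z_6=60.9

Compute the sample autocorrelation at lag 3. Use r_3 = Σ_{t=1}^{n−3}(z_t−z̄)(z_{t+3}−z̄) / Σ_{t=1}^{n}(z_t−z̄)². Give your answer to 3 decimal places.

Mean z̄ = (60.3 + 62.3 + 65.0 + 57.9 + 59.2 + 60.9)/6 = 60.9333
Deviations from mean: -0.6333, 1.3667, 4.0667, -3.0333, -1.7333, -0.0333
Numerator Σ_{t=1}^{3}(z_t−z̄)(z_{t+3}−z̄) = -0.5833
Denominator Σ(z_t−z̄)² = 31.0133
r_3 = -0.5833 / 31.0133 = -0.019

-0.019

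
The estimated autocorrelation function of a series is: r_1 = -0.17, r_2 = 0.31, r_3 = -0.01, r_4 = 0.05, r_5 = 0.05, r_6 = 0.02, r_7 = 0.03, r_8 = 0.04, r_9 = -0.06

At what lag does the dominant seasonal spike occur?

The largest autocorrelation is r_2 = 0.31; the remaining lags stay at or below 0.05.
The dominant spike at lag 2 indicates a seasonal period of 2.

2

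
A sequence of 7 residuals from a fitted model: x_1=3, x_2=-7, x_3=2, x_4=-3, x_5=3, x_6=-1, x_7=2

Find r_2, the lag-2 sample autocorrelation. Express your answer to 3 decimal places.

0.498

Mean x̄ = (3 − 7 + 2 − 3 + 3 − 1 + 2)/7 = -0.1429
Deviations from mean: 3.1429, -6.8571, 2.1429, -2.8571, 3.1429, -0.8571, 2.1429
Numerator Σ_{t=1}^{5}(x_t−x̄)(x_{t+2}−x̄) = 42.2449
Denominator Σ(x_t−x̄)² = 84.8571
r_2 = 42.2449 / 84.8571 = 0.498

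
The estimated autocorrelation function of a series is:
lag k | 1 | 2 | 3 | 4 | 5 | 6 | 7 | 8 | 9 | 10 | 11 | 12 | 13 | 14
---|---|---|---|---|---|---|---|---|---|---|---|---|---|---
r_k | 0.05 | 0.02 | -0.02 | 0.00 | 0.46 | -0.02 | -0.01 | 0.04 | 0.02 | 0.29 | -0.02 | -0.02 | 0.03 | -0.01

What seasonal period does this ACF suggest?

5

The largest autocorrelation is r_5 = 0.46, with a weaker echo at lag 10 (0.29); the remaining lags stay at or below 0.05.
The dominant spike at lag 5 indicates a seasonal period of 5.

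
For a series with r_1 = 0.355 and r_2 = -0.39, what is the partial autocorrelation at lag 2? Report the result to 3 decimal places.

-0.590

φ_{22} = (r_2 − r_1²) / (1 − r_1²)
r_1² = (0.355)² = 0.126025
Numerator = -0.39 − 0.1260 = -0.5160; denominator = 1 − 0.1260 = 0.8740
φ_{22} = -0.5160 / 0.8740 = -0.590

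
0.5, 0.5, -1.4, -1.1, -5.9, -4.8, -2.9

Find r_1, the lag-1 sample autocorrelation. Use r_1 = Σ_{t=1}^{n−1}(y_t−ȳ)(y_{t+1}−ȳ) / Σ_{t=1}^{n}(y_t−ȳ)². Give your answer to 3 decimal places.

Mean ȳ = (0.5 + 0.5 − 1.4 − 1.1 − 5.9 − 4.8 − 2.9)/7 = -2.1571
Deviations from mean: 2.6571, 2.6571, 0.7571, 1.0571, -3.7429, -2.6429, -0.7429
Numerator Σ_{t=1}^{6}(y_t−ȳ)(y_{t+1}−ȳ) = 17.7710
Denominator Σ(y_t−ȳ)² = 37.3571
r_1 = 17.7710 / 37.3571 = 0.476

0.476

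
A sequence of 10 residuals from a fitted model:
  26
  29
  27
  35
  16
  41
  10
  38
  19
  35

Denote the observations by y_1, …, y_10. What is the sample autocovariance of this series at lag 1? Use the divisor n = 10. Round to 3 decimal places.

-82.076

Mean ȳ = (26 + 29 + 27 + 35 + 16 + 41 + 10 + 38 + 19 + 35)/10 = 27.6000
Σ_{t=1}^{9}(y_t−ȳ)(y_{t+1}−ȳ) = -820.7600
γ_1 = -820.7600 / 10 = -82.076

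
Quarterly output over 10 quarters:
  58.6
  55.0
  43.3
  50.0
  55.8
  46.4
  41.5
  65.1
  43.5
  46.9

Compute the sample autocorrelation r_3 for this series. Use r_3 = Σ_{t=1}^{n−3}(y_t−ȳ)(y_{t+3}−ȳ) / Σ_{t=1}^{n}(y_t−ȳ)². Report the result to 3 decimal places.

Mean ȳ = (58.6 + 55.0 + 43.3 + 50.0 + 55.8 + 46.4 + 41.5 + 65.1 + 43.5 + 46.9)/10 = 50.6100
Numerator Σ_{t=1}^{7}(y_t−ȳ)(y_{t+3}−ȳ) = 193.1767
Denominator Σ(y_t−ȳ)² = 538.8490
r_3 = 193.1767 / 538.8490 = 0.358

0.358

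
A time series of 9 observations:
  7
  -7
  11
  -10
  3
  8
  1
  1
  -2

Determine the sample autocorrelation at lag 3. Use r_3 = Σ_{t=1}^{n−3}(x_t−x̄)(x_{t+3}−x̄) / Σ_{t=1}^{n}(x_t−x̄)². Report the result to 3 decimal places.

Mean x̄ = (7 − 7 + 11 − 10 + 3 + 8 + 1 + 1 − 2)/9 = 1.3333
Σ(x_t−x̄)(x_{t+3}−x̄) = (-64.2222) + (-13.8889) + (64.4444) + (3.7778) + (-0.5556) + (-22.2222) = -32.6667
Denominator Σ(x_t−x̄)² = 382.0000
r_3 = -32.6667 / 382.0000 = -0.086

-0.086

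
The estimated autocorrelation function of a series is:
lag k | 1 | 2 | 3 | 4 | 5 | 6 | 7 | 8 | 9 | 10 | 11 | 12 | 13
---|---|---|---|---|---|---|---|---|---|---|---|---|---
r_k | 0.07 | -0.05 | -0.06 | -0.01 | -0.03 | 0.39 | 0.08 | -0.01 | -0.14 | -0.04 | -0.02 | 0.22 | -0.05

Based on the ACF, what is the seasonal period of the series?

6

The largest autocorrelation is r_6 = 0.39, with a weaker echo at lag 12 (0.22); the remaining lags stay at or below 0.08.
The dominant spike at lag 6 indicates a seasonal period of 6.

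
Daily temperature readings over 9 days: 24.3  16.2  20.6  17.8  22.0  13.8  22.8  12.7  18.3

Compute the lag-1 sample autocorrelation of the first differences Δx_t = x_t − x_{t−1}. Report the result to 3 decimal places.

First differences Δx: -8.1, 4.4, -2.8, 4.2, -8.2, 9.0, -10.1, 5.6
Mean of differences = -0.7500
Numerator Σ(Δx_t−Δx̄)(Δx_{t+1}−Δx̄) = -318.6075
Denominator Σ(Δx_t−Δx̄)² = 387.5600
r_1(Δx) = -318.6075 / 387.5600 = -0.822

-0.822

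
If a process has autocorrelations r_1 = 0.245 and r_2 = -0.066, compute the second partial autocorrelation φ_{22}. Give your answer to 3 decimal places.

φ_{22} = (r_2 − r_1²) / (1 − r_1²)
r_1² = (0.245)² = 0.060025
Numerator = -0.066 − 0.0600 = -0.1260; denominator = 1 − 0.0600 = 0.9400
φ_{22} = -0.1260 / 0.9400 = -0.134

-0.134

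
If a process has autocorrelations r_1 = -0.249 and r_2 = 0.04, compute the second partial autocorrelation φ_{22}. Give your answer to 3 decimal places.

-0.023

φ_{22} = (r_2 − r_1²) / (1 − r_1²)
r_1² = (-0.249)² = 0.062001
Numerator = 0.04 − 0.0620 = -0.0220; denominator = 1 − 0.0620 = 0.9380
φ_{22} = -0.0220 / 0.9380 = -0.023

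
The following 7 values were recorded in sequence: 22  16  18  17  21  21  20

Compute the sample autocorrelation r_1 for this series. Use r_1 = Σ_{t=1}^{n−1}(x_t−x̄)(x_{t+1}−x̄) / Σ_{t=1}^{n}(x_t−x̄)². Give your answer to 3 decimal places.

Mean x̄ = (22 + 16 + 18 + 17 + 21 + 21 + 20)/7 = 19.2857
Deviations from mean: 2.7143, -3.2857, -1.2857, -2.2857, 1.7143, 1.7143, 0.7143
Numerator Σ_{t=1}^{6}(x_t−x̄)(x_{t+1}−x̄) = -1.5102
Denominator Σ(x_t−x̄)² = 31.4286
r_1 = -1.5102 / 31.4286 = -0.048

-0.048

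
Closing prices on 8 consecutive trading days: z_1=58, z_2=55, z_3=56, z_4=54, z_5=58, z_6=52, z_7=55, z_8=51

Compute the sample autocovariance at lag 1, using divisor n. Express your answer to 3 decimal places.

Mean z̄ = (58 + 55 + 56 + 54 + 58 + 52 + 55 + 51)/8 = 54.8750
Deviations: 3.1250, 0.1250, 1.1250, -0.8750, 3.1250, -2.8750, 0.1250, -3.8750
Σ_{t=1}^{7}(z_t−z̄)(z_{t+1}−z̄) = -13.0156
γ_1 = -13.0156 / 8 = -1.627

-1.627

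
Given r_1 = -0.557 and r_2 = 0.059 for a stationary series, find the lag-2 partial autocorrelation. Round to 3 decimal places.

φ_{22} = (r_2 − r_1²) / (1 − r_1²)
r_1² = (-0.557)² = 0.310249
Numerator = 0.059 − 0.3102 = -0.2512; denominator = 1 − 0.3102 = 0.6898
φ_{22} = -0.2512 / 0.6898 = -0.364

-0.364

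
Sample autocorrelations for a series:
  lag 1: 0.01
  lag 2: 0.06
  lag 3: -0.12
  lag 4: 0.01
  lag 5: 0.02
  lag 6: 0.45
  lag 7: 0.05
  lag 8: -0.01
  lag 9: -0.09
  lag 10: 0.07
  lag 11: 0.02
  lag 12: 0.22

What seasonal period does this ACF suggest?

The largest autocorrelation is r_6 = 0.45, with a weaker echo at lag 12 (0.22); the remaining lags stay at or below 0.07.
The dominant spike at lag 6 indicates a seasonal period of 6.

6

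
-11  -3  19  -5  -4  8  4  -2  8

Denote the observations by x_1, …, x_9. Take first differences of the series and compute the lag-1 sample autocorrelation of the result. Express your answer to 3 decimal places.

First differences Δx: 8, 22, -24, 1, 12, -4, -6, 10
Mean of differences = 2.3750
Numerator Σ(Δx_t−Δx̄)(Δx_{t+1}−Δx̄) = -456.0156
Denominator Σ(Δx_t−Δx̄)² = 1375.8750
r_1(Δx) = -456.0156 / 1375.8750 = -0.331

-0.331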